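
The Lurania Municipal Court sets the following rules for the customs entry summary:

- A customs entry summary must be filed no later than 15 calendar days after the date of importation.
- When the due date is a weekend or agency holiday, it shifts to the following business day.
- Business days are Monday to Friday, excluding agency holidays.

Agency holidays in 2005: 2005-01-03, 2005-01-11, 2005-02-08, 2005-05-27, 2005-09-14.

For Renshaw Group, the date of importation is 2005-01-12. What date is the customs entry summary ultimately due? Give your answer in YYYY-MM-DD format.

Adding 15 calendar days to 2005-01-12 gives 2005-01-27.
2005-01-27 is a Thursday and not a listed holiday, so it stands.
Final deadline: 2005-01-27.

2005-01-27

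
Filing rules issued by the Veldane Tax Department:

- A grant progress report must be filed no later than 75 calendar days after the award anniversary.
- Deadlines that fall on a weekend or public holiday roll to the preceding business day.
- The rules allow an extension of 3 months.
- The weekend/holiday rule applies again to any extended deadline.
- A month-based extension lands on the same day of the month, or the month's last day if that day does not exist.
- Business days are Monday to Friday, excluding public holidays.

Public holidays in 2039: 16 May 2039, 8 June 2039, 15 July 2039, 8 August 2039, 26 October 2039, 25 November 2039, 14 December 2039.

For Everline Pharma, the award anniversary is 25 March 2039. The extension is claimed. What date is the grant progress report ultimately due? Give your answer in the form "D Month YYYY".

7 September 2039

From 25 March 2039, 75 calendar days later is 8 June 2039.
Because 8 June 2039 is a listed holiday, the deadline becomes 7 June 2039 (Tuesday).
Applying the 3 months extension: 3 months after 7 June 2039 is 7 September 2039.
7 September 2039 is a Wednesday and not a listed holiday, so it stands.
So the filing is due 7 September 2039.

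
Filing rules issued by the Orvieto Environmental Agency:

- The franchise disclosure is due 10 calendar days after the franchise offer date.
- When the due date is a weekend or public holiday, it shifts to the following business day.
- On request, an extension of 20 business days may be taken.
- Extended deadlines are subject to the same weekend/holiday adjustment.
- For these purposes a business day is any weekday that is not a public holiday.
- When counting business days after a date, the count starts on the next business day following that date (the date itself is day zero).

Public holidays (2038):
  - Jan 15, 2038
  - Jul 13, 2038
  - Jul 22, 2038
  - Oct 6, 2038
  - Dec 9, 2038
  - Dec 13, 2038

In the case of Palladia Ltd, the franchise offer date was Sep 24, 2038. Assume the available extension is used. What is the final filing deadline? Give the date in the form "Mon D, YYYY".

Nov 2, 2038

From Sep 24, 2038, 10 calendar days later is Oct 4, 2038.
Oct 4, 2038 falls on a Monday, which is a business day, so no adjustment is needed.
Applying the 20-business-day extension: 20 business days after Oct 4, 2038 is Nov 2, 2038.
Nov 2, 2038 falls on a Tuesday, which is a business day, so no adjustment is needed.
The final due date is Nov 2, 2038.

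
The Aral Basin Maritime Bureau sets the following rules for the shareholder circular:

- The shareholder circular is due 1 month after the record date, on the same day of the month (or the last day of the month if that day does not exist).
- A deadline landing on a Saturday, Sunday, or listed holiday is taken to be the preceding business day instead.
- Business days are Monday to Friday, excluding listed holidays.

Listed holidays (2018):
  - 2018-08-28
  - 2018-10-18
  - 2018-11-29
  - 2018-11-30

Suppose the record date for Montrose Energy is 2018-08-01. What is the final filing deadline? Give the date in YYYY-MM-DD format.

1 month from 2018-08-01 is 2018-09-01.
2018-09-01 falls on a Saturday. Rolling to the preceding business day gives 2018-08-31, a Friday.
Deadline: 2018-08-31.

2018-08-31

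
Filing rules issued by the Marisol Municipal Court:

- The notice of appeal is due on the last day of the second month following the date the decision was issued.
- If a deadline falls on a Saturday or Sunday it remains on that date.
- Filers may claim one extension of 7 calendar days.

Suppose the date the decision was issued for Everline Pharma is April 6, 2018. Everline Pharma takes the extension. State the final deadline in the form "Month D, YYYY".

July 7, 2018

2 months after April 6, 2018 is June 2018; that month ends on June 30, 2018.
June 30, 2018 is a Saturday; no weekend or holiday adjustment applies.
Add the 7 calendar-day extension to June 30, 2018: July 7, 2018.
No adjustment is made for weekends or holidays, so July 7, 2018 stands.
The final due date is July 7, 2018.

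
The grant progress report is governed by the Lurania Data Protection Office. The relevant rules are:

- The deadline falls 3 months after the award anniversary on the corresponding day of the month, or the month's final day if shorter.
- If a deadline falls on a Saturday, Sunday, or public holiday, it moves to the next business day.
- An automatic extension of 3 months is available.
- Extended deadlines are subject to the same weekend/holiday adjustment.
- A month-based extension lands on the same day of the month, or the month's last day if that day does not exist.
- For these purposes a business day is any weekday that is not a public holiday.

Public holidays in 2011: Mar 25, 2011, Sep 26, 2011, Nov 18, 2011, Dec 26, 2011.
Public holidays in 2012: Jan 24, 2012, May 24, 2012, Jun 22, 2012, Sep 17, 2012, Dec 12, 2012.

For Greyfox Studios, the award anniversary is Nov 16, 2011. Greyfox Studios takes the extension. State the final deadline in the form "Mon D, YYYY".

May 16, 2012

3 months after Nov 16, 2011, on the same day of the month, is Feb 16, 2012.
Feb 16, 2012 (Thursday) is already a business day.
Add 3 months to Feb 16, 2012: May 16, 2012.
May 16, 2012 falls on a Wednesday, which is a business day, so no adjustment is needed.
Final deadline: May 16, 2012.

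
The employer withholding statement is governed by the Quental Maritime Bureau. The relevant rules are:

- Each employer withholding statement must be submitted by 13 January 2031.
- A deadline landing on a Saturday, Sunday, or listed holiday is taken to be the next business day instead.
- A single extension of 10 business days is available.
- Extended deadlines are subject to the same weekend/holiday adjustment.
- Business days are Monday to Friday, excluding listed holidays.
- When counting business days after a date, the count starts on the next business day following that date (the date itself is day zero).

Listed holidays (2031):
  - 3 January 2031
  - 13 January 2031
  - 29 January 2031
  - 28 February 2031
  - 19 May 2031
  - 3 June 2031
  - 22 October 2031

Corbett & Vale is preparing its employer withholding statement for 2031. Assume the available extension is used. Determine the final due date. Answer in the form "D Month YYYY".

Start from the fixed due date, 13 January 2031.
13 January 2031 is a listed holiday; the next business day is 14 January 2031 (Tuesday).
Counting 10 further business days from 14 January 2031 reaches 28 January 2031.
28 January 2031 is a Tuesday and not a listed holiday, so it stands.
So the filing is due 28 January 2031.

28 January 2031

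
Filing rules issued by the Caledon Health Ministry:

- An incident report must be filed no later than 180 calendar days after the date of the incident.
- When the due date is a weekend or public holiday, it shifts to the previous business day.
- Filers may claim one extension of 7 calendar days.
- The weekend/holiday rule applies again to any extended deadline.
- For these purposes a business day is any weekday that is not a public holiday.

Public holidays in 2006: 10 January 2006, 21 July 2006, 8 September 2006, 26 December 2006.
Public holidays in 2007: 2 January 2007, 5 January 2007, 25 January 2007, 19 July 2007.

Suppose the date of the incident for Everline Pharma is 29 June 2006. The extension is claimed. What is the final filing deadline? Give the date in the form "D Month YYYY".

1 January 2007

180 calendar days after 29 June 2006 is 26 December 2006.
26 December 2006 is a listed holiday, so it moves to the preceding business day, 25 December 2006 (Monday).
Applying the 7-calendar-day extension: 25 December 2006 + 7 days = 1 January 2007.
1 January 2007 falls on a Monday, which is a business day, so no adjustment is needed.
The final due date is 1 January 2007.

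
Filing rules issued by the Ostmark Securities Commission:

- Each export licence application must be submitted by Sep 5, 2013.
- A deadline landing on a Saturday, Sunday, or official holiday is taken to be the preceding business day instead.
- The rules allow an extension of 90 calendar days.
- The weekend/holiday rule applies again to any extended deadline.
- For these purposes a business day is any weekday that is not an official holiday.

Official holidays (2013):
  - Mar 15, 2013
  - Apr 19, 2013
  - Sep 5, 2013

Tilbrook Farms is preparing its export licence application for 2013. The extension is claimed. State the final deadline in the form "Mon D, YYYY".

Dec 3, 2013

The stated deadline is Sep 5, 2013.
Sep 5, 2013 is a listed holiday; the preceding business day is Sep 4, 2013 (Wednesday).
With the 90-day extension, Sep 4, 2013 becomes Dec 3, 2013.
Since Dec 3, 2013 is a Tuesday and not a holiday, the date is unchanged.
Final deadline: Dec 3, 2013.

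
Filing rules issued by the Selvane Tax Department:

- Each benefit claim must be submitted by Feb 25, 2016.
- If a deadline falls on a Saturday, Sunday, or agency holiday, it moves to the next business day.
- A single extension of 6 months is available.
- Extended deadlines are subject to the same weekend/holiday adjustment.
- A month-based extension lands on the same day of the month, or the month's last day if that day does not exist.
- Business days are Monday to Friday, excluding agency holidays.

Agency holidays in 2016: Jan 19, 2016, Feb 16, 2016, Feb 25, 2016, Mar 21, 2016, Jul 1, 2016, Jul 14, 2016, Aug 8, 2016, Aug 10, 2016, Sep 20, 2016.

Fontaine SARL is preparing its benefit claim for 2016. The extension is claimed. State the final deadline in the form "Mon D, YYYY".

The stated deadline is Feb 25, 2016.
Because Feb 25, 2016 is a listed holiday, the deadline becomes Feb 26, 2016 (Friday).
Applying the 6 months extension: 6 months after Feb 26, 2016 is Aug 26, 2016.
Aug 26, 2016 (Friday) is already a business day.
Final deadline: Aug 26, 2016.

Aug 26, 2016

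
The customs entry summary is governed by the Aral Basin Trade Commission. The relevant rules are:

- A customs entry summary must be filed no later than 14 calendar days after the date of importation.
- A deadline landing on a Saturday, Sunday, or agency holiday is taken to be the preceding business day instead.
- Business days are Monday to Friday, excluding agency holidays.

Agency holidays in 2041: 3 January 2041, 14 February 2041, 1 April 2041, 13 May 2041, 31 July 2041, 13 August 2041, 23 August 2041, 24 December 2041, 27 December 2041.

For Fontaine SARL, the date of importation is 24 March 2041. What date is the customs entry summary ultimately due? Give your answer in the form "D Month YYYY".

5 April 2041

From 24 March 2041, 14 calendar days later is 7 April 2041.
7 April 2041 is a Sunday, so it moves to the preceding business day, 5 April 2041 (Friday).
So the filing is due 5 April 2041.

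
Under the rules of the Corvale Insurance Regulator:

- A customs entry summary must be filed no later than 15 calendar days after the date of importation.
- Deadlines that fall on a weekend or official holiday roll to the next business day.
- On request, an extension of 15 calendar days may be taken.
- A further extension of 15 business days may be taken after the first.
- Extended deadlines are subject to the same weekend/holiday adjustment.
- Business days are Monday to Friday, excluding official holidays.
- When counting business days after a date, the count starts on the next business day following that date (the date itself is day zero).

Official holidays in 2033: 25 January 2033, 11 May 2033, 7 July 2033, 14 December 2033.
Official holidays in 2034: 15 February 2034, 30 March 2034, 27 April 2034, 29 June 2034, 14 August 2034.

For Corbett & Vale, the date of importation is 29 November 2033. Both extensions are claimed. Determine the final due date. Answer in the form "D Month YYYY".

From 29 November 2033, 15 calendar days later is 14 December 2033.
14 December 2033 falls on a listed holiday. Rolling to the next business day gives 15 December 2033, a Thursday.
The 15-calendar-day extension moves the deadline from 15 December 2033 to 30 December 2033.
30 December 2033 is a Friday and not a listed holiday, so it stands.
The 15-business-day extension runs from 30 December 2033 to 20 January 2034.
20 January 2034 is a Friday and not a listed holiday, so it stands.
Deadline: 20 January 2034.

20 January 2034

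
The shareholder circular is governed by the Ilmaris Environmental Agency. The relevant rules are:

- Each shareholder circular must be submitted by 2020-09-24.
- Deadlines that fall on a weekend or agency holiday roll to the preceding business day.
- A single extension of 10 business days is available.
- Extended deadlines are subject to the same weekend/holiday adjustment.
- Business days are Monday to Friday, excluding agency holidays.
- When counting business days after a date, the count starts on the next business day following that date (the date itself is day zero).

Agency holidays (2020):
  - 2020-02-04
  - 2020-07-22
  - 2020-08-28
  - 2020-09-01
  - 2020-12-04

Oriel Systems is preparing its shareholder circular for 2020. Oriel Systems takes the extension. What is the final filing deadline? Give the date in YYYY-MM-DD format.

Start from the fixed due date, 2020-09-24.
2020-09-24 falls on a Thursday, which is a business day, so no adjustment is needed.
The 10-business-day extension runs from 2020-09-24 to 2020-10-08.
2020-10-08 (Thursday) is already a business day.
So the filing is due 2020-10-08.

2020-10-08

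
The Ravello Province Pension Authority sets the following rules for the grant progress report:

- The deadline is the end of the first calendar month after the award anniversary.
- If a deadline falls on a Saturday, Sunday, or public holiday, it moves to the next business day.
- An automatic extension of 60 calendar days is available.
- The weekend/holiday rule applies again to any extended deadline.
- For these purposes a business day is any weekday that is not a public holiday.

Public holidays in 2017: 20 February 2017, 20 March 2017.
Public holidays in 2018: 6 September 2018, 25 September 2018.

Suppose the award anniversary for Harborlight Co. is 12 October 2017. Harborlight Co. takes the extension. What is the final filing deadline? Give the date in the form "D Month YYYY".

1 month after 12 October 2017 falls in November 2017; the last day of that month is 30 November 2017.
Since 30 November 2017 is a Thursday and not a holiday, the date is unchanged.
Add the 60 calendar-day extension to 30 November 2017: 29 January 2018.
29 January 2018 is a Monday and not a listed holiday, so it stands.
So the filing is due 29 January 2018.

29 January 2018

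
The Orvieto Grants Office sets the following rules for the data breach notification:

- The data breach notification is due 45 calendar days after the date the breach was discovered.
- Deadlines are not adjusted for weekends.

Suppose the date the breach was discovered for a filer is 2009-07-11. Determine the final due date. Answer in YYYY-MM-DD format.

45 calendar days after 2009-07-11 is 2009-08-25.
2009-08-25 falls on a Tuesday. The rules make no weekend/holiday allowance, so it remains 2009-08-25.
Deadline: 2009-08-25.

2009-08-25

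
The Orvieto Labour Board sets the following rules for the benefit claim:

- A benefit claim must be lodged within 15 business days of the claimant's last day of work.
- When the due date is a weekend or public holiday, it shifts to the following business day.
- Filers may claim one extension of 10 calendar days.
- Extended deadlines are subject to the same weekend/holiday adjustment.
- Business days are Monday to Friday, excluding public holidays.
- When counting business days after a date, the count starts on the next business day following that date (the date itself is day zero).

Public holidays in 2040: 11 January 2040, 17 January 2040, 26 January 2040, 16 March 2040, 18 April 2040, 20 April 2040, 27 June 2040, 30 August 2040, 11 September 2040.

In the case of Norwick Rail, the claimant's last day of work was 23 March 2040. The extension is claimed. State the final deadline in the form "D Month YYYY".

Starting the day after 23 March 2040 and counting 15 business days lands on 13 April 2040.
13 April 2040 falls on a Friday, which is a business day, so no adjustment is needed.
The 10-calendar-day extension moves the deadline from 13 April 2040 to 23 April 2040.
Since 23 April 2040 is a Monday and not a holiday, the date is unchanged.
The final due date is 23 April 2040.

23 April 2040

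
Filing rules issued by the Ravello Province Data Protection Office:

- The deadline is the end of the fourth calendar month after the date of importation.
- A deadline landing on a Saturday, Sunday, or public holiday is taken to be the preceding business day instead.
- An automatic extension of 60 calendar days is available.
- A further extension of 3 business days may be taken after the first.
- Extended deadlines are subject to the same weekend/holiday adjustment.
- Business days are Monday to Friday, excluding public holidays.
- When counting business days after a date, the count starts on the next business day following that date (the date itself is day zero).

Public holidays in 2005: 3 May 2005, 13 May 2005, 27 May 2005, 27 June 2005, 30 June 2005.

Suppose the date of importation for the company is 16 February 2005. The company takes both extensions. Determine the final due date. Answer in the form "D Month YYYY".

31 August 2005

4 months after 16 February 2005 is June 2005; that month ends on 30 June 2005.
30 June 2005 is a listed holiday, so it moves to the preceding business day, 29 June 2005 (Wednesday).
The 60-calendar-day extension moves the deadline from 29 June 2005 to 28 August 2005.
28 August 2005 is a Sunday; the preceding business day is 26 August 2005 (Friday).
The 3-business-day extension runs from 26 August 2005 to 31 August 2005.
31 August 2005 (Wednesday) is already a business day.
Final deadline: 31 August 2005.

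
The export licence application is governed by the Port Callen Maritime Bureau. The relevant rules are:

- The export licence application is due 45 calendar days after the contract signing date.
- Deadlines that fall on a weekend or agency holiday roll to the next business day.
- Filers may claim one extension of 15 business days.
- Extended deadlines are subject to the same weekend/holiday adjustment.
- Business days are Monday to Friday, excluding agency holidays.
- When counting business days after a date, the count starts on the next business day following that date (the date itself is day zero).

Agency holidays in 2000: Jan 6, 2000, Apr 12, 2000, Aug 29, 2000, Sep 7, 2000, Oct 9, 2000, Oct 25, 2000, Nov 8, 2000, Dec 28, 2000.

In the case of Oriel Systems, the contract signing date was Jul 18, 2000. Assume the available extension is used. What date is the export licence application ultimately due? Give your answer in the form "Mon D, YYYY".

Sep 25, 2000

Trigger date Jul 18, 2000 + 45 calendar days = Sep 1, 2000.
Since Sep 1, 2000 is a Friday and not a holiday, the date is unchanged.
Counting 15 further business days from Sep 1, 2000 reaches Sep 25, 2000.
Sep 25, 2000 (Monday) is already a business day.
So the filing is due Sep 25, 2000.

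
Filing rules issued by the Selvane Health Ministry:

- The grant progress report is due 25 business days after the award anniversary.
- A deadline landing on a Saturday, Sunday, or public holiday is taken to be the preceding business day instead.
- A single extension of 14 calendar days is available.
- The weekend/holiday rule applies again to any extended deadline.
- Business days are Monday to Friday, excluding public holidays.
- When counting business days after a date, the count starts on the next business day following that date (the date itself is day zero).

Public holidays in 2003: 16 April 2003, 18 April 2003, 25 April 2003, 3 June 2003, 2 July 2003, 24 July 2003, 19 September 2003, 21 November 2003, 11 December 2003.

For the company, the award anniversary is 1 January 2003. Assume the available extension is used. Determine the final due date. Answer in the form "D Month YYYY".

25 business days after 1 January 2003, excluding weekends and holidays, is 5 February 2003.
Since 5 February 2003 is a Wednesday and not a holiday, the date is unchanged.
Add the 14 calendar-day extension to 5 February 2003: 19 February 2003.
19 February 2003 is a Wednesday and not a listed holiday, so it stands.
So the filing is due 19 February 2003.

19 February 2003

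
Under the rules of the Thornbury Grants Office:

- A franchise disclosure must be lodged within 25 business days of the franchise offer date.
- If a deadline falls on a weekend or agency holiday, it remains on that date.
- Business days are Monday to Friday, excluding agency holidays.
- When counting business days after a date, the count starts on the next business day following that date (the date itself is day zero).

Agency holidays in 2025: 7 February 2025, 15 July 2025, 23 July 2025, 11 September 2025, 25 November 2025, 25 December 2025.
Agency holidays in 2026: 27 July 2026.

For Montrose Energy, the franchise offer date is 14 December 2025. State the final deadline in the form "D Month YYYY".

Starting the day after 14 December 2025 and counting 25 business days lands on 19 January 2026.
No adjustment is made for weekends or holidays, so 19 January 2026 stands.
Final deadline: 19 January 2026.

19 January 2026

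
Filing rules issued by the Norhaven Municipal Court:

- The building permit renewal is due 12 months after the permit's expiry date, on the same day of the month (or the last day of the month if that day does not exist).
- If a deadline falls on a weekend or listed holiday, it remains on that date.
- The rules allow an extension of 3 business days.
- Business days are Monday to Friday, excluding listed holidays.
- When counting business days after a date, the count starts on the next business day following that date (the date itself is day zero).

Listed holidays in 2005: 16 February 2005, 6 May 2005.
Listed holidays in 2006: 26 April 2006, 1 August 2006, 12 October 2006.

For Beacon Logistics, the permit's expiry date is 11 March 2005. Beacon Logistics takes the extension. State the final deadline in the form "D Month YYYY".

12 months from 11 March 2005 is 11 March 2006.
11 March 2006 is a Saturday; no weekend or holiday adjustment applies.
Counting 3 further business days from 11 March 2006 reaches 15 March 2006.
15 March 2006 falls on a Wednesday. The rules make no weekend/holiday allowance, so it remains 15 March 2006.
Final deadline: 15 March 2006.

15 March 2006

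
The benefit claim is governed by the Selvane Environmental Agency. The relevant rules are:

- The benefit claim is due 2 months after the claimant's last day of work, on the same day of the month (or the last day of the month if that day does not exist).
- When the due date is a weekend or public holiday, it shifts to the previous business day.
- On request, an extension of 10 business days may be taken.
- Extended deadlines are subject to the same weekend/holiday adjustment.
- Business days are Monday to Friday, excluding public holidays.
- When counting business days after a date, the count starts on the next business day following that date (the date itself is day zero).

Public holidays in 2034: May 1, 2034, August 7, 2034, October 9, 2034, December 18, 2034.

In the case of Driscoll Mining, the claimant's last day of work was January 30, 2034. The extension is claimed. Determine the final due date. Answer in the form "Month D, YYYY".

2 months after January 30, 2034, on the same day of the month, is March 30, 2034.
Since March 30, 2034 is a Thursday and not a holiday, the date is unchanged.
The 10-business-day extension runs from March 30, 2034 to April 13, 2034.
April 13, 2034 (Thursday) is already a business day.
Deadline: April 13, 2034.

April 13, 2034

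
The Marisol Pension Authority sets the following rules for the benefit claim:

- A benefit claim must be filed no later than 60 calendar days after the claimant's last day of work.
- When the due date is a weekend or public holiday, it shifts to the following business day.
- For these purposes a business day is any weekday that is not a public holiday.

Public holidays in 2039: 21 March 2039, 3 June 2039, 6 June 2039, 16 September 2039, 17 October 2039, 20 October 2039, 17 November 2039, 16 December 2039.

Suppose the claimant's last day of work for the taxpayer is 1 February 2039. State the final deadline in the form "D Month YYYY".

4 April 2039

Trigger date 1 February 2039 + 60 calendar days = 2 April 2039.
2 April 2039 falls on a Saturday. Rolling to the next business day gives 4 April 2039, a Monday.
Final deadline: 4 April 2039.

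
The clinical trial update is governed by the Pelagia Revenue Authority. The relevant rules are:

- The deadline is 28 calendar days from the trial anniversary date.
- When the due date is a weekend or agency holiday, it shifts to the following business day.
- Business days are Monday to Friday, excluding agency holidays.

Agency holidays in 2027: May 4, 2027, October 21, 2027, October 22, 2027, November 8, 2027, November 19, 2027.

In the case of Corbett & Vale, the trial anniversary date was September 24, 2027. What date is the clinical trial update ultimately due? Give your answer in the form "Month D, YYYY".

Adding 28 calendar days to September 24, 2027 gives October 22, 2027.
October 22, 2027 falls on a listed holiday. Rolling to the next business day gives October 25, 2027, a Monday.
So the filing is due October 25, 2027.

October 25, 2027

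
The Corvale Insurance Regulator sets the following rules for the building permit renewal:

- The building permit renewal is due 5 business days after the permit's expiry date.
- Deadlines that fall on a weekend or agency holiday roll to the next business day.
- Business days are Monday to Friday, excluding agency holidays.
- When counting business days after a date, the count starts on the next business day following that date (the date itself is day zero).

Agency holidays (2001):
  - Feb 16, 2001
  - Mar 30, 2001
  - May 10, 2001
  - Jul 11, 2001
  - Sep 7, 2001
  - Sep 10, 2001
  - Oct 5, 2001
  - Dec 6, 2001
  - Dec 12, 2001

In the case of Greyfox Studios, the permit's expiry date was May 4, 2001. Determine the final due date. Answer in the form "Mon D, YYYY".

May 14, 2001

Starting the day after May 4, 2001 and counting 5 business days lands on May 14, 2001.
May 14, 2001 (Monday) is already a business day.
Deadline: May 14, 2001.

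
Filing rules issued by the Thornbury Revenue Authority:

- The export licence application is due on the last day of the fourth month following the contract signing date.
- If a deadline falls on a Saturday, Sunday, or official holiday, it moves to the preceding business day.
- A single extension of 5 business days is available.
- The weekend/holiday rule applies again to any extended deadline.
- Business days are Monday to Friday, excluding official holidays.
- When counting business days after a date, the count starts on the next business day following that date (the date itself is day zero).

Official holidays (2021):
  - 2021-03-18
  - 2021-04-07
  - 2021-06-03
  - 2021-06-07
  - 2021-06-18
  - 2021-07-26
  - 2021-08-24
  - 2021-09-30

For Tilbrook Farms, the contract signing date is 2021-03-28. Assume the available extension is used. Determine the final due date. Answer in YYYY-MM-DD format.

4 months after 2021-03-28 falls in July 2021; the last day of that month is 2021-07-31.
Because 2021-07-31 is a Saturday, the deadline becomes 2021-07-30 (Friday).
Counting 5 further business days from 2021-07-30 reaches 2021-08-06.
Since 2021-08-06 is a Friday and not a holiday, the date is unchanged.
Deadline: 2021-08-06.

2021-08-06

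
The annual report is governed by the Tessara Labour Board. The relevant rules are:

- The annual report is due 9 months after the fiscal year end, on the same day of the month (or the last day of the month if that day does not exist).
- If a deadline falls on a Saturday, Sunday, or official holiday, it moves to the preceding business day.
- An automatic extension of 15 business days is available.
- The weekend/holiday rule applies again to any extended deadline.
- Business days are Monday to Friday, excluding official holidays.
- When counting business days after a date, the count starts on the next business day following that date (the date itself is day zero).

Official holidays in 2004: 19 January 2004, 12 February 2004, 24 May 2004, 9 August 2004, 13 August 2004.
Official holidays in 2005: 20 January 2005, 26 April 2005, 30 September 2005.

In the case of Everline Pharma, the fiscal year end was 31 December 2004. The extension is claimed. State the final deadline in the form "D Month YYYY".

9 months after 31 December 2004, on the same day of the month, is 30 September 2005 (day 31 does not exist in September, so the month's last day is used).
30 September 2005 is a listed holiday; the preceding business day is 29 September 2005 (Thursday).
Applying the 15-business-day extension: 15 business days after 29 September 2005 is 21 October 2005.
21 October 2005 falls on a Friday, which is a business day, so no adjustment is needed.
Deadline: 21 October 2005.

21 October 2005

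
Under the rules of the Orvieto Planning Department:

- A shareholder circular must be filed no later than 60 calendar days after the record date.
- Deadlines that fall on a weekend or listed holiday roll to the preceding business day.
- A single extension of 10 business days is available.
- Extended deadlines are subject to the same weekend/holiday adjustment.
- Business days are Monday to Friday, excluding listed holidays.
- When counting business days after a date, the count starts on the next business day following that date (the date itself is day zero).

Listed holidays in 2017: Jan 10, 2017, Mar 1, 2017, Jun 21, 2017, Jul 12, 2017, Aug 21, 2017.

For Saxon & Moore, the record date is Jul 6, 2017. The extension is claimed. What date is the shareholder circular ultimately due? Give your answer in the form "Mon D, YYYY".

Sep 18, 2017

Adding 60 calendar days to Jul 6, 2017 gives Sep 4, 2017.
Sep 4, 2017 falls on a Monday, which is a business day, so no adjustment is needed.
The 10-business-day extension runs from Sep 4, 2017 to Sep 18, 2017.
Sep 18, 2017 (Monday) is already a business day.
So the filing is due Sep 18, 2017.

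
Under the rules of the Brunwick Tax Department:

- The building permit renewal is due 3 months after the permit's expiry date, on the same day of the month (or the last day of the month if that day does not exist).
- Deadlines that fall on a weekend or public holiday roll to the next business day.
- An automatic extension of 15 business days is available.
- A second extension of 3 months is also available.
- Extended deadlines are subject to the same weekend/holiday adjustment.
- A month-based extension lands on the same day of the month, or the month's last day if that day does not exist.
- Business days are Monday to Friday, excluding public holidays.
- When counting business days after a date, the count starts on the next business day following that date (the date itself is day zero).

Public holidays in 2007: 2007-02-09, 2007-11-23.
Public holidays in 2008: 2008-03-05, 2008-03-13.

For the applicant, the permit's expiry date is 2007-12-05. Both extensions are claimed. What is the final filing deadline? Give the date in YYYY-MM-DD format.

3 months after 2007-12-05, on the same day of the month, is 2008-03-05.
2008-03-05 is a listed holiday; the next business day is 2008-03-06 (Thursday).
Applying the 15-business-day extension: 15 business days after 2008-03-06 is 2008-03-28.
2008-03-28 (Friday) is already a business day.
Add 3 months to 2008-03-28: 2008-06-28.
2008-06-28 is a Saturday, so it moves to the next business day, 2008-06-30 (Monday).
So the filing is due 2008-06-30.

2008-06-30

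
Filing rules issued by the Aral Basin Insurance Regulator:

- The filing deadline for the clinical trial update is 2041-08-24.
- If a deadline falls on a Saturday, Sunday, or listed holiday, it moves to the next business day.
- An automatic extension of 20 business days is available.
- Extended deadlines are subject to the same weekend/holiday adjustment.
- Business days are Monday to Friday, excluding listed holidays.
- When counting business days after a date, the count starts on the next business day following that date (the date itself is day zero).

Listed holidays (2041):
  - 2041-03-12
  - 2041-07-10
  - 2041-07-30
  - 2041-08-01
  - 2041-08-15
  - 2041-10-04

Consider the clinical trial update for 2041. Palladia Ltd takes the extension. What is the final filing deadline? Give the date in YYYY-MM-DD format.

The statutory due date is 2041-08-24.
Because 2041-08-24 is a Saturday, the deadline becomes 2041-08-26 (Monday).
Counting 20 further business days from 2041-08-26 reaches 2041-09-23.
Since 2041-09-23 is a Monday and not a holiday, the date is unchanged.
Deadline: 2041-09-23.

2041-09-23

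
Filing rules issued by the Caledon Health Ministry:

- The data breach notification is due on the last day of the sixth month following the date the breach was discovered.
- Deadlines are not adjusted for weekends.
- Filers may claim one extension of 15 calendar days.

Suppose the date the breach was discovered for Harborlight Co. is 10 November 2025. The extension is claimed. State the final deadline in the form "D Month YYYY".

15 June 2026

6 months after 10 November 2025 is May 2026; that month ends on 31 May 2026.
31 May 2026 is a Sunday; no weekend or holiday adjustment applies.
With the 15-day extension, 31 May 2026 becomes 15 June 2026.
15 June 2026 falls on a Monday. The rules make no weekend/holiday allowance, so it remains 15 June 2026.
So the filing is due 15 June 2026.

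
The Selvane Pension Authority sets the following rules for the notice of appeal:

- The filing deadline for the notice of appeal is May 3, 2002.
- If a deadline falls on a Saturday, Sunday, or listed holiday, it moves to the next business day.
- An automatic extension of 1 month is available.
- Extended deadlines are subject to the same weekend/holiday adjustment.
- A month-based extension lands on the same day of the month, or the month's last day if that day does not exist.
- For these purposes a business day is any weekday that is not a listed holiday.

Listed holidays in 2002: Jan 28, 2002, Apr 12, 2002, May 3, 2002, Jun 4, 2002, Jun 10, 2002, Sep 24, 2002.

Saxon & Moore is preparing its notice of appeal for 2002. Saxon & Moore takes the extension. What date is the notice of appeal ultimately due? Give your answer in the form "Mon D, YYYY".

The stated deadline is May 3, 2002.
Because May 3, 2002 is a listed holiday, the deadline becomes May 6, 2002 (Monday).
Applying the 1 month extension: 1 month after May 6, 2002 is Jun 6, 2002.
Jun 6, 2002 is a Thursday and not a listed holiday, so it stands.
Final deadline: Jun 6, 2002.

Jun 6, 2002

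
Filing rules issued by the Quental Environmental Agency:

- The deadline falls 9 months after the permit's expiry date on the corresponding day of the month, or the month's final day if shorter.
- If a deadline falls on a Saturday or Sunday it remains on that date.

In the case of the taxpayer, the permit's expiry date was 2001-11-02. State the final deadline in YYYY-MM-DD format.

9 months after 2001-11-02, on the same day of the month, is 2002-08-02.
2002-08-02 is a Friday; no weekend or holiday adjustment applies.
So the filing is due 2002-08-02.

2002-08-02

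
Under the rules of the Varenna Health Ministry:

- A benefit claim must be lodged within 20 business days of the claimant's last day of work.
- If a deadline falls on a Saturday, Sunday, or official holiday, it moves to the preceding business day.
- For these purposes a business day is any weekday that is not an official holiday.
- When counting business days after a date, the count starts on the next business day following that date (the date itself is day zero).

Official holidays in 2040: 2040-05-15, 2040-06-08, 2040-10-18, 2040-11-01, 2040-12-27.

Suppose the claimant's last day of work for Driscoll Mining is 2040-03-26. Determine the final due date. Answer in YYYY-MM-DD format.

20 business days after 2040-03-26, excluding weekends and holidays, is 2040-04-23.
2040-04-23 (Monday) is already a business day.
Final deadline: 2040-04-23.

2040-04-23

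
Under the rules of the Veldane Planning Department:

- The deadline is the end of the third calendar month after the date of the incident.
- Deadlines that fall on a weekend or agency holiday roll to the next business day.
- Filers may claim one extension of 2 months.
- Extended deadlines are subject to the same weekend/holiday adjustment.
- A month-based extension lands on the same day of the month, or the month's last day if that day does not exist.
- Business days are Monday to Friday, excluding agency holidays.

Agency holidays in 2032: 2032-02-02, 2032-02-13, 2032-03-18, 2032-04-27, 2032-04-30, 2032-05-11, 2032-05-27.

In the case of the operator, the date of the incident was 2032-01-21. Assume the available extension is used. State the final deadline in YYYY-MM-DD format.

3 months after 2032-01-21 is April 2032; that month ends on 2032-04-30.
2032-04-30 is a listed holiday; the next business day is 2032-05-03 (Monday).
Applying the 2 months extension: 2 months after 2032-05-03 is 2032-07-03.
2032-07-03 is a Saturday, so it moves to the next business day, 2032-07-05 (Monday).
The final due date is 2032-07-05.

2032-07-05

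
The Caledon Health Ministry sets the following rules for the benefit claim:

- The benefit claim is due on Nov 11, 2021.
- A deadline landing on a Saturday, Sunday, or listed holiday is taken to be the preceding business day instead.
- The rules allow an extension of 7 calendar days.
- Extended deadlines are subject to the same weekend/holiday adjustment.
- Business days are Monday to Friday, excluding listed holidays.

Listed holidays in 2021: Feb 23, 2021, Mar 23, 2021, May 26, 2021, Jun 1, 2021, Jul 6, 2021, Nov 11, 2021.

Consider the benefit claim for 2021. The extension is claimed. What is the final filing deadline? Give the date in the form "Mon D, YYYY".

Start from the fixed due date, Nov 11, 2021.
Nov 11, 2021 is a listed holiday; the preceding business day is Nov 10, 2021 (Wednesday).
The 7-calendar-day extension moves the deadline from Nov 10, 2021 to Nov 17, 2021.
Nov 17, 2021 falls on a Wednesday, which is a business day, so no adjustment is needed.
So the filing is due Nov 17, 2021.

Nov 17, 2021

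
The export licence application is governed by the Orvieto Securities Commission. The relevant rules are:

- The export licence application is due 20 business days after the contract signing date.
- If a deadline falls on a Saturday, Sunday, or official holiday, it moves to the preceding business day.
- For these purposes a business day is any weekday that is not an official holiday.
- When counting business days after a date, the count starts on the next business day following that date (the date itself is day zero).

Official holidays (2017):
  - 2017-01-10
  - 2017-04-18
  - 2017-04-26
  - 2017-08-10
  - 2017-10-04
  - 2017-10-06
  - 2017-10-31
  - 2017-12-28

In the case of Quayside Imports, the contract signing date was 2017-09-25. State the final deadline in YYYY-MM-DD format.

2017-10-25

20 business days after 2017-09-25, excluding weekends and holidays, is 2017-10-25.
2017-10-25 is a Wednesday and not a listed holiday, so it stands.
So the filing is due 2017-10-25.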